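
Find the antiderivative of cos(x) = sin(x) + C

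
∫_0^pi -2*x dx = -pi^2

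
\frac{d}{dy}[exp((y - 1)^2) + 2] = 2*y*exp(y^2 - 2*y + 1) - 2*exp(y^2 - 2*y + 1)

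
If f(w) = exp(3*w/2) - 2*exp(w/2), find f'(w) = 3*exp(3*w/2)/2 - exp(w/2)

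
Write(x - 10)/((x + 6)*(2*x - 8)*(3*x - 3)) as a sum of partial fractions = -4/(105*(x + 6)) + 1/(14*(x - 1)) - 1/(30*(x - 4))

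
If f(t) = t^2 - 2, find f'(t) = 2*t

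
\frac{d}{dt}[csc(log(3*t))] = -cot(log(t) + log(3))*csc(log(t) + log(3))/t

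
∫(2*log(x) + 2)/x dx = (log(x) + 1)^2 + C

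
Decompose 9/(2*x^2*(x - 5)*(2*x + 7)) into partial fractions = -36/(833*(2*x + 7)) + 9/(850*(x - 5)) + 27/(2450*x) - 9/(70*x^2)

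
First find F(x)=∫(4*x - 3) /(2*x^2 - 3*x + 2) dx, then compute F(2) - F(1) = log(4)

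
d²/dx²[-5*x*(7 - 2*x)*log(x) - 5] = (20*x*log(x) + 30*x - 35)/x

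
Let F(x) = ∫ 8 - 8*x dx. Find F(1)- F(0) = 4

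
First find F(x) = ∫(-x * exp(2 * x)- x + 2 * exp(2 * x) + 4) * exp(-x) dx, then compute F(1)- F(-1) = -6*exp(-1) + 6*E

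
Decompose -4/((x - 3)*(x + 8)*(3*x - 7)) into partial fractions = 18/(31*(3*x - 7)) - 4/(341*(x + 8)) - 2/(11*(x - 3))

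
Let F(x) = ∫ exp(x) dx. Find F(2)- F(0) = -1 + exp(2)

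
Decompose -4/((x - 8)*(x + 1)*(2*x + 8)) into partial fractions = -1/(18*(x + 4)) + 2/(27*(x + 1)) - 1/(54*(x - 8))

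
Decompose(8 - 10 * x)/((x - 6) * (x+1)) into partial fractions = -18/(7*(x + 1)) - 52/(7*(x - 6))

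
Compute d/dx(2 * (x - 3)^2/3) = 4*x/3 - 4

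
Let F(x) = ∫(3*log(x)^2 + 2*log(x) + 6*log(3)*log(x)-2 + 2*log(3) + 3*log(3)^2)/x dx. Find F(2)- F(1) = -2*log(6) - log(3)^3 - log(3)^2 + 2*log(3) + log(6)^2 + log(6)^3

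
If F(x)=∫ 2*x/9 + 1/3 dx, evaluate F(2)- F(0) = 10/9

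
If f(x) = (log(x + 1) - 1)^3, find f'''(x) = (6*log(x + 1)^2 - 30*log(x + 1) + 30)/(x^3 + 3*x^2 + 3*x + 1)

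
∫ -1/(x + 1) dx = -log(x + 1) + C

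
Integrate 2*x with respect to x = x^2 + C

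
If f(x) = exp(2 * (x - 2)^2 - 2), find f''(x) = 16*x^2*exp(2*x^2 - 8*x + 6) - 64*x*exp(2*x^2 - 8*x + 6) + 68*exp(2*x^2 - 8*x + 6)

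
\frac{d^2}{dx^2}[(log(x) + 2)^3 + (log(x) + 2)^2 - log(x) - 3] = (-3*log(x)^2 - 8*log(x) - 1)/x^2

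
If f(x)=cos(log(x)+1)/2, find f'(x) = -sin(log(x) + 1)/(2*x)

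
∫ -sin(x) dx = cos(x) + C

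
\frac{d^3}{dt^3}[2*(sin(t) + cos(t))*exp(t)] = -8*exp(t)*sin(t)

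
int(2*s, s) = s^2 + C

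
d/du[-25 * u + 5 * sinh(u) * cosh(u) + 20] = 5*cosh(2*u) - 25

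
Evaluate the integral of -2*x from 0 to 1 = -1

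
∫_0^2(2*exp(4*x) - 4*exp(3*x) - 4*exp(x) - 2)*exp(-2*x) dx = -4 + (-2 - exp(-2) + exp(2))^2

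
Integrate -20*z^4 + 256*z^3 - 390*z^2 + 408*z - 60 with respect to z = -4*z^5 + 64*z^4 - 130*z^3 + 204*z^2 - 60*z + C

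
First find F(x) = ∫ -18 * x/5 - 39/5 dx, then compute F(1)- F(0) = -48/5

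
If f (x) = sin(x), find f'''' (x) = sin(x)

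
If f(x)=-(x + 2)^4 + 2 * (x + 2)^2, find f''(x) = -12*x^2 - 48*x - 44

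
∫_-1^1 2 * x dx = 0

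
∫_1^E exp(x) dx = -E + exp(E)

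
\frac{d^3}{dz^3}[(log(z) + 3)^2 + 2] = (4*log(z) + 6)/z^3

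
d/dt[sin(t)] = cos(t)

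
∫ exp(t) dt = exp(t) + C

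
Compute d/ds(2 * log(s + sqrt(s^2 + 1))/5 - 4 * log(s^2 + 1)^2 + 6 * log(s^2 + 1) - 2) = (-80*s^3*log(s^2 + 1) + 62*s^3 - 80*s^2*sqrt(s^2 + 1)*log(s^2 + 1) + 62*s^2*sqrt(s^2 + 1) - 80*s*log(s^2 + 1) + 62*s + 2*sqrt(s^2 + 1))/(5*s^4 + 5*s^3*sqrt(s^2 + 1) + 10*s^2 + 5*s*sqrt(s^2 + 1) + 5)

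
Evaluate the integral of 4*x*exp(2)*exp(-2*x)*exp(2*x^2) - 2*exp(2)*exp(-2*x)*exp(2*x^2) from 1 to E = -exp(2) + exp(-2*E + 2 + 2*exp(2))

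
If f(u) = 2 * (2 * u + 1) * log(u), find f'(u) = (4*u*log(u) + 4*u + 2)/u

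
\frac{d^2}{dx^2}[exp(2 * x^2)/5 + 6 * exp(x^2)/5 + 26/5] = 16*x^2*exp(2*x^2)/5 + 24*x^2*exp(x^2)/5 + 4*exp(2*x^2)/5 + 12*exp(x^2)/5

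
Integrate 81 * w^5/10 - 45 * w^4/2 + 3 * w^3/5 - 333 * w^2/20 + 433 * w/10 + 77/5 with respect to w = 27*w^6/20 - 9*w^5/2 + 3*w^4/20 - 111*w^3/20 + 433*w^2/20 + 77*w/5 + C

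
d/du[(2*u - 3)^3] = 24*u^2 - 72*u + 54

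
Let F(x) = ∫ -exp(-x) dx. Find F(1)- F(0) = -1 + exp(-1)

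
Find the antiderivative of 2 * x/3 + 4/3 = x^2/3 + 4*x/3 + C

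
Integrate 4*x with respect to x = 2*x^2 + C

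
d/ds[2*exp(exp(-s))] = -2*exp(-s + exp(-s))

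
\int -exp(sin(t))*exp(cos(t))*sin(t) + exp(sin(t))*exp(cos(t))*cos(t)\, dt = exp(sqrt(2)*sin(t + pi/4)) + C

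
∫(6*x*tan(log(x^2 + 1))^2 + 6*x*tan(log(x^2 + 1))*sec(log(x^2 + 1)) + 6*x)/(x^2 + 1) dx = 3*tan(log(x^2 + 1)) + 3/cos(log(x^2 + 1)) + C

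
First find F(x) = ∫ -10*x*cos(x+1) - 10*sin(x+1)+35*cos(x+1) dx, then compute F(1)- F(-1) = 25*sin(2)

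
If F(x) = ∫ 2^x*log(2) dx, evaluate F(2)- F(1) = 2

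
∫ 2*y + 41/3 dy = y^2 + 41*y/3 + C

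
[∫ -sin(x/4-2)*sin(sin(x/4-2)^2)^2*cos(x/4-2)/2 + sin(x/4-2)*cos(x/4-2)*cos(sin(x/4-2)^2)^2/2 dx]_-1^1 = -sin(1 - cos(9/2))/2 + sin(1 - cos(7/2))/2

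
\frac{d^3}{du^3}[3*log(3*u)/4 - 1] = 3/(2*u^3)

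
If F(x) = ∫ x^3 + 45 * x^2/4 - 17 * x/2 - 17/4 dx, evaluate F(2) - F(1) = 13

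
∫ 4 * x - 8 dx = 2*x^2 - 8*x + C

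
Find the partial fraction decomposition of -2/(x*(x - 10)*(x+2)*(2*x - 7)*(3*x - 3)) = 32/(15015*(2*x - 7)) - 1/(1188*(x + 2)) - 2/(405*(x - 1)) - 1/(21060*(x - 10)) + 1/(210*x)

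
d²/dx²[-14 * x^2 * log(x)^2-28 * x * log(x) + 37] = (-28*x*log(x)^2 - 84*x*log(x) - 28*x - 28)/x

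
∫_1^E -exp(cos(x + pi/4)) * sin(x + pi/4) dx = -exp(cos(pi/4 + 1)) + exp(cos(pi/4 + E))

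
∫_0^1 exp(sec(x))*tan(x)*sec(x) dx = -E + exp(sec(1))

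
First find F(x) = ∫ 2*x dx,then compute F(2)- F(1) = 3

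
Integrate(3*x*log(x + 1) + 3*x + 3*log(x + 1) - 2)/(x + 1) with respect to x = (3*x - 2)*log(x + 1) + C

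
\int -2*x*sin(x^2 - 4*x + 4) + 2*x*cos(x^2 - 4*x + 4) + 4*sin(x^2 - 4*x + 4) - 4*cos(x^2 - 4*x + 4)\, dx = sin((x - 2)^2) + cos((x - 2)^2) + C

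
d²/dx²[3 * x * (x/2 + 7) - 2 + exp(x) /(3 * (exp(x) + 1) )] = (9*exp(3*x) + 26*exp(2*x) + 28*exp(x) + 9)/(3*exp(3*x) + 9*exp(2*x) + 9*exp(x) + 3)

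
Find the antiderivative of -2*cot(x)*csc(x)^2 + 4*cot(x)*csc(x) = (csc(x) - 2)^2 + C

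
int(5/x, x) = 5*log(x) + C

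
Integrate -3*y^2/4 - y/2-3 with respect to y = -y^3/4 - y^2/4 - 3*y + C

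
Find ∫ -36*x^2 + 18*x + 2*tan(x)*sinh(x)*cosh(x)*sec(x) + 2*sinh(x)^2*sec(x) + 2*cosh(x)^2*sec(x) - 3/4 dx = -12*x^3 + 9*x^2 - 3*x/4 + sinh(2*x)*sec(x) + C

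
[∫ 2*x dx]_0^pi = pi^2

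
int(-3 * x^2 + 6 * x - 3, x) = -x^3 + 3*x^2 - 3*x + C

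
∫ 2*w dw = w^2 + C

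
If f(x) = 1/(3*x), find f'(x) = -1/(3*x^2)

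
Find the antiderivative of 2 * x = x^2 + C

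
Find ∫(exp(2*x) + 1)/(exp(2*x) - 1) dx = log(2*sinh(x)) + C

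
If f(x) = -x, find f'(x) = -1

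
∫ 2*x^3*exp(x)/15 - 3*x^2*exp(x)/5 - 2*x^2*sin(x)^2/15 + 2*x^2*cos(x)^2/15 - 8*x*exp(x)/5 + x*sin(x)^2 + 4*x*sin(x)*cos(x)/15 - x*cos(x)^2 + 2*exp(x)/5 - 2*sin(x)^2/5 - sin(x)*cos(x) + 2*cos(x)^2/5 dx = (2*x*exp(x) + sin(2*x))*(x^2/15 - x/2 + 1/5) + C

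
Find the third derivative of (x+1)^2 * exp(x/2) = x^2*exp(x/2)/8 + 7*x*exp(x/2)/4 + 37*exp(x/2)/8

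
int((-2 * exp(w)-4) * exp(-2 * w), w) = 2*(exp(w) + 1)*exp(-2*w) + C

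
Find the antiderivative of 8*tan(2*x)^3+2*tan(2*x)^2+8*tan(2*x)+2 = (2*tan(2*x) + 1)*tan(2*x) + C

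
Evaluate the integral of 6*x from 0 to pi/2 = 3*pi^2/4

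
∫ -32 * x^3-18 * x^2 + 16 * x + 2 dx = -8*x^4 - 6*x^3 + 8*x^2 + 2*x + C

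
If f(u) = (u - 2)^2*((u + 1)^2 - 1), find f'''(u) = 24*u - 12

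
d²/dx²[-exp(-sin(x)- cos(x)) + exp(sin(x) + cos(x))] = (-sqrt(2)*exp(2*sin(x) + 2*cos(x))*sin(x + pi/4) - exp(2*sin(x))*exp(2*cos(x))*sin(2*x) + exp(2*sin(x))*exp(2*cos(x)) + sin(2*x) - sqrt(2)*sin(x + pi/4) - 1)*exp(-sqrt(2)*sin(x + pi/4))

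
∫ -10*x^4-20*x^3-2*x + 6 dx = -2*x^5 - 5*x^4 - x^2 + 6*x + C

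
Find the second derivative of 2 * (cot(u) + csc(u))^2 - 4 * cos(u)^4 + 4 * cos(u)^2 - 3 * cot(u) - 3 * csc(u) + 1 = 12*(-1 + sin(u)^(-2))^2 + 64*sin(u)^4 - 64*sin(u)^2 - 4 + 3/sin(u) - 4*cos(u)/sin(u)^2 + 8/sin(u)^2 - 6*cos(u)/sin(u)^3 - 6/sin(u)^3 + 24*cos(u)/sin(u)^4 + 12/sin(u)^4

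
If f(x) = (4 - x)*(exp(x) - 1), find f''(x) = -x*exp(x) + 2*exp(x)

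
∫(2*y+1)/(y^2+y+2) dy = log(y^2 + y + 2) + C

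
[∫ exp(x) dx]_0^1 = -1 + E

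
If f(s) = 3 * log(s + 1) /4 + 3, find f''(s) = -3/(4*s^2 + 8*s + 4)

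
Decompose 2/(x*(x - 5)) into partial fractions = 2/(5*(x - 5)) - 2/(5*x)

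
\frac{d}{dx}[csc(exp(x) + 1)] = -exp(x)*cot(exp(x) + 1)*csc(exp(x) + 1)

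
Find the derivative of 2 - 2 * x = -2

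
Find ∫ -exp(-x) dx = exp(-x) + C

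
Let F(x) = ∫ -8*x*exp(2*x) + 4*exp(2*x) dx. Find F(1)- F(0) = -4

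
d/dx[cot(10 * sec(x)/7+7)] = -10*sin(x)/(7*sin(7 + 10/(7*cos(x)))^2*cos(x)^2)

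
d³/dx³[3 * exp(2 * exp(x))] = 6*exp(x + 2*exp(x)) + 36*exp(2*x + 2*exp(x)) + 24*exp(3*x + 2*exp(x))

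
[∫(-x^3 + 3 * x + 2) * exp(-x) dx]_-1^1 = 8*exp(-1)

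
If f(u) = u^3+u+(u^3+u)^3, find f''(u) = 72*u^7 + 126*u^5 + 60*u^3 + 12*u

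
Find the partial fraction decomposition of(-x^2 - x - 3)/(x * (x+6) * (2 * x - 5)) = -47/(85*(2*x - 5)) - 11/(34*(x + 6)) + 1/(10*x)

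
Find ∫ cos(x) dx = sin(x) + C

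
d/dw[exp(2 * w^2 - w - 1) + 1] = (4*w - 1)*exp(2*w^2 - w - 1)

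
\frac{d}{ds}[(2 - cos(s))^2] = 4*sin(s) - sin(2*s)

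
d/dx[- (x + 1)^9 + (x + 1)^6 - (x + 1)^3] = -9*x^8 - 72*x^7 - 252*x^6 - 498*x^5 - 600*x^4 - 444*x^3 - 195*x^2 - 48*x - 6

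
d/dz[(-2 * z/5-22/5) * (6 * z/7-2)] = -24*z/35 - 104/35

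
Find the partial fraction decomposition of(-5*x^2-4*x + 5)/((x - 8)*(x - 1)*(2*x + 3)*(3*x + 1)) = 39/(175*(3*x + 1)) + 2/(665*(2*x + 3)) + 1/(35*(x - 1)) - 347/(3325*(x - 8))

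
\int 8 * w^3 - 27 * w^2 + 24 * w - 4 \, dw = 2*w^4 - 9*w^3 + 12*w^2 - 4*w + C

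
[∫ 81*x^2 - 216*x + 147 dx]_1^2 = 12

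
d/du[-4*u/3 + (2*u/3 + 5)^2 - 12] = 8*u/9 + 16/3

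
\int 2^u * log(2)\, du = 2^u + C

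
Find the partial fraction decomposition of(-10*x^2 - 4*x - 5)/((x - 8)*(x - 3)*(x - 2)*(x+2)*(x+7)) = -467/(6750*(x + 7)) + 37/(1000*(x + 2)) - 53/(216*(x - 2)) + 107/(250*(x - 3)) - 677/(4500*(x - 8))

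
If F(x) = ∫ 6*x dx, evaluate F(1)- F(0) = 3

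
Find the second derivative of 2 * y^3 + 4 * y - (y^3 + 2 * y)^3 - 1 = -72*y^7 - 252*y^5 - 240*y^3 - 36*y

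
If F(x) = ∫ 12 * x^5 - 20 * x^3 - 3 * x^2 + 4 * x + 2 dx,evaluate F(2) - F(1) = 52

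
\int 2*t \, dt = t^2 + C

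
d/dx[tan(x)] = cos(x)^(-2)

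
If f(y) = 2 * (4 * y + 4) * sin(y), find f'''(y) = -8*y*cos(y) - 24*sin(y) - 8*cos(y)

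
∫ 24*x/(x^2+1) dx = 12*log(x^2 + 1) + C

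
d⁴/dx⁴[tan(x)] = 24*tan(x)^5 + 40*tan(x)^3 + 16*tan(x)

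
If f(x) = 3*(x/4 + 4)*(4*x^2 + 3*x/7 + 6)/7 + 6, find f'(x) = 9*x^2/7 + 1353*x/98 + 135/98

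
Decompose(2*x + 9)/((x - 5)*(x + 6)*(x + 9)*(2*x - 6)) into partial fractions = 1/(112*(x + 9)) - 1/(198*(x + 6)) - 5/(144*(x - 3)) + 19/(616*(x - 5))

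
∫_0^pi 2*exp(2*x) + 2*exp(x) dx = -4 + (1 + exp(pi))^2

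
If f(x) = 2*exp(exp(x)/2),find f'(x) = exp(x + exp(x)/2)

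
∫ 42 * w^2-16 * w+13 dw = 14*w^3 - 8*w^2 + 13*w + C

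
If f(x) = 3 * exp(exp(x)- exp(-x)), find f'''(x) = (3*exp(exp(x) - exp(-x)) - 9*exp(x + exp(x) - exp(-x)) + 12*exp(2*x + exp(x) - exp(-x)) + 12*exp(4*x + exp(x) - exp(-x)) + 9*exp(5*x + exp(x) - exp(-x)) + 3*exp(6*x + exp(x) - exp(-x)))*exp(-3*x)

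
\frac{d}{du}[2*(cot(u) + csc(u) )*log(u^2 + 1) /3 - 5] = 2*(-u^2*log(u^2 + 1)*cos(u)/sin(u)^2 - u^2*log(u^2 + 1)/sin(u)^2 + 2*u/tan(u) + 2*u/sin(u) - log(u^2 + 1)*cos(u)/sin(u)^2 - log(u^2 + 1)/sin(u)^2)/(3*u^2 + 3)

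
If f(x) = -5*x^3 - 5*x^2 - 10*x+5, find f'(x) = -15*x^2 - 10*x - 10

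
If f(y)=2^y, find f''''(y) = 2^y*log(2)^4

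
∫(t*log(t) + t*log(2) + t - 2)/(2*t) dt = (t - 2)*log(2*t)/2 + C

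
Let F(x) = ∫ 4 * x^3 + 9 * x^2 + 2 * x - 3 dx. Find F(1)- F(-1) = 0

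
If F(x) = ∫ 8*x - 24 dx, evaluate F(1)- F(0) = -20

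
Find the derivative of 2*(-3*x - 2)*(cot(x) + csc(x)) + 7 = 6*x*cos(x)/sin(x)^2 + 6*x/sin(x)^2 - 6/tan(x) - 6/sin(x) + 4*cos(x)/sin(x)^2 + 4/sin(x)^2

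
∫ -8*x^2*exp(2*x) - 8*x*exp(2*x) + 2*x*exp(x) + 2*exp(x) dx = 2*x*(-2*x*exp(x) + 1)*exp(x) + C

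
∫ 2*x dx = x^2 + C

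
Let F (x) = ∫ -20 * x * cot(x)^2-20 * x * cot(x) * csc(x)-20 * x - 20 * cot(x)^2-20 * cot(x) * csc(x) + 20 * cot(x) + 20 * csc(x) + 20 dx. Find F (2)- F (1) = -40*csc(1) + 60*cot(2) - 40*cot(1) + 40 + 60*csc(2)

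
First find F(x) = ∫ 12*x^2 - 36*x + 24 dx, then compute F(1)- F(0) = 10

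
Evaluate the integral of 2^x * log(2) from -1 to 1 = 3/2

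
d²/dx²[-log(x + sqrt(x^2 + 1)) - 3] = (2*x^3 + 2*x^2*sqrt(x^2 + 1) + x)/(2*x^5 + 2*x^4*sqrt(x^2 + 1) + 4*x^3 + 3*x^2*sqrt(x^2 + 1) + 2*x + sqrt(x^2 + 1))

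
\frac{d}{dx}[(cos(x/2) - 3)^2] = 3*sin(x/2) - sin(x)/2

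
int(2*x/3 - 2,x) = x^2/3 - 2*x + C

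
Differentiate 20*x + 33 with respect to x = 20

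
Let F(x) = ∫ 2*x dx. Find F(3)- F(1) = 8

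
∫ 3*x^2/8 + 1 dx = x^3/8 + x + C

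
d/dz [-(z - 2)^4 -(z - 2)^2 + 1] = -4*z^3 + 24*z^2 - 50*z + 36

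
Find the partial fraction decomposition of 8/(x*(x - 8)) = 1/(x - 8) - 1/x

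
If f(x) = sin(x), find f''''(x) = sin(x)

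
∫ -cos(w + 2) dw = -sin(w + 2) + C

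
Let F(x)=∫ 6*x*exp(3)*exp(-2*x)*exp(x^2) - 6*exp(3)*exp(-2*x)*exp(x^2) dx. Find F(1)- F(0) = -3*exp(3) + 3*exp(2)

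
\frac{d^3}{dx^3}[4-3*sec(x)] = 3*(1 - 6/cos(x)^2)*sin(x)/cos(x)^2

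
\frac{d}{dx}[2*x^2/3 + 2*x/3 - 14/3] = 4*x/3 + 2/3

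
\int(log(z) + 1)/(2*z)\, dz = (log(z) + 2)*log(z)/4 + C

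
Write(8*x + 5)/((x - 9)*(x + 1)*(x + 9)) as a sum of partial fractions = -67/(144*(x + 9)) + 3/(80*(x + 1)) + 77/(180*(x - 9))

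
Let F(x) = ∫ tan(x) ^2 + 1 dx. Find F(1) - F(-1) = 2*tan(1)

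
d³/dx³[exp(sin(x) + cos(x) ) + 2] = (-sqrt(2)*sin(3*x + pi/4)/2 - 3*cos(2*x) + sqrt(2)*cos(x + pi/4)/2)*exp(sin(x))*exp(cos(x))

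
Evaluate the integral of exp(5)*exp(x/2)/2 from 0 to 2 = -exp(5) + exp(6)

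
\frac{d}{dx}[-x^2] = -2*x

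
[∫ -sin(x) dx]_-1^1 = 0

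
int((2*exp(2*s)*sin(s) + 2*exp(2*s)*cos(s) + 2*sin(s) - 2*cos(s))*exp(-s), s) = 4*sin(s)*sinh(s) + C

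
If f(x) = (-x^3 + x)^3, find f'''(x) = -504*x^6 + 630*x^4 - 180*x^2 + 6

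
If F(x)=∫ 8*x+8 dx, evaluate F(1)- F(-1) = 16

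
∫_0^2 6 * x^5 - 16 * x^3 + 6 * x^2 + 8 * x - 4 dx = 24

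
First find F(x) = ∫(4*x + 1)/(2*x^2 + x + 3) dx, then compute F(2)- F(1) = -log(6) + log(13)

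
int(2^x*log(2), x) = 2^x + C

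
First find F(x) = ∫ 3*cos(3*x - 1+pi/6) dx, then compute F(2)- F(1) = sin(pi/6 + 5) - sin(pi/6 + 2)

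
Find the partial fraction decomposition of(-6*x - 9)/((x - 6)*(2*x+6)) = -1/(2*(x + 3)) - 5/(2*(x - 6))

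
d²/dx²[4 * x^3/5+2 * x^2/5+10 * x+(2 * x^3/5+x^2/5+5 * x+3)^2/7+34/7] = 24*x^4/35 + 16*x^3/35 + 1212*x^2/175 + 60*x/7 + 58/7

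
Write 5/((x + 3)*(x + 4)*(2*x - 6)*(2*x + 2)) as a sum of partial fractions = -5/(84*(x + 4)) + 5/(48*(x + 3)) - 5/(96*(x + 1)) + 5/(672*(x - 3))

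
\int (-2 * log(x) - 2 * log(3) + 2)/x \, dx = (2 - log(3*x))*log(3*x) + C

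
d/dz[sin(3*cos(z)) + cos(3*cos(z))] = -3*sqrt(2)*sin(z)*cos(3*cos(z) + pi/4)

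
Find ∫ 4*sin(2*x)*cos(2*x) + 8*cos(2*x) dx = (sin(2*x) + 2)^2 + C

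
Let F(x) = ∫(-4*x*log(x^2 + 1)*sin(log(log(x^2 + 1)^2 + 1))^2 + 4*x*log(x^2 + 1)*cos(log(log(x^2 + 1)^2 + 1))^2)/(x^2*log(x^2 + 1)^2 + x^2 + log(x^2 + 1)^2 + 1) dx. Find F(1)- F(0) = sin(2*log(log(2)^2 + 1))/2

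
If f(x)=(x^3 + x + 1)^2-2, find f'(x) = 6*x^5 + 8*x^3 + 6*x^2 + 2*x + 2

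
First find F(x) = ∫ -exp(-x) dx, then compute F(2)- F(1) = -exp(-1) + exp(-2)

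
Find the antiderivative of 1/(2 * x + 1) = log(2*x + 1)/2 + C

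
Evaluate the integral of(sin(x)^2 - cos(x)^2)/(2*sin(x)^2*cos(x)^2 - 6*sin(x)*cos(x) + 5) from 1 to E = -acot(3 - sin(2*E)) + acot(3 - sin(2))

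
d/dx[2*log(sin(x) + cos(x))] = 2/tan(x + pi/4)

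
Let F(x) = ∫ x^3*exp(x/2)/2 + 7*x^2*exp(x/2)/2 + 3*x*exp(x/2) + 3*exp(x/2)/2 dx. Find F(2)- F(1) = -3*exp(1/2) + 15*E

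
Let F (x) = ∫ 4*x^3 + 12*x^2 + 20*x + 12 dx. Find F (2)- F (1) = 85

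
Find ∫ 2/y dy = 2*log(2*y) + C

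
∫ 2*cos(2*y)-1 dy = -y + sin(2*y) + C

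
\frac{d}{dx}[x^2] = 2*x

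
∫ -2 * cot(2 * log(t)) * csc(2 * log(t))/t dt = csc(2*log(t)) + C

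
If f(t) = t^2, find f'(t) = 2*t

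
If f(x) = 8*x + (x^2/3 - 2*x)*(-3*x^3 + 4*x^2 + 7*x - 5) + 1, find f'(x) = -5*x^4 + 88*x^3/3 - 17*x^2 - 94*x/3 + 18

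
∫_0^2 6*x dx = 12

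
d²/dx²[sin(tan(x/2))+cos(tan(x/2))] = sqrt(2)*(-(-1 + cos(x/2)^(-2))^2*sin(tan(x/2) + pi/4) + 2*sin(x/2)*cos(tan(x/2) + pi/4)/cos(x/2)^3 + sin(tan(x/2) + pi/4) - 2*sin(tan(x/2) + pi/4)/cos(x/2)^2)/4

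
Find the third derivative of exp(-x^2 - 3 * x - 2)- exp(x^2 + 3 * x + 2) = (-8*x^3*exp(2*x^2 + 6*x + 4) - 8*x^3 - 36*x^2*exp(2*x^2 + 6*x + 4) - 36*x^2 - 66*x*exp(2*x^2 + 6*x + 4) - 42*x - 45*exp(2*x^2 + 6*x + 4) - 9)*exp(-x^2 - 3*x - 2)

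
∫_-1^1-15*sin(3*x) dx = 0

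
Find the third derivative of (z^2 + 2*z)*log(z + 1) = (2*z^2 + 4*z)/(z^3 + 3*z^2 + 3*z + 1)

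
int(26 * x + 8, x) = 13*x^2 + 8*x + C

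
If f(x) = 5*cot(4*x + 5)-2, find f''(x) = 160*cos(4*x + 5)/sin(4*x + 5)^3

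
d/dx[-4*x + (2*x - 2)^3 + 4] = 24*x^2 - 48*x + 20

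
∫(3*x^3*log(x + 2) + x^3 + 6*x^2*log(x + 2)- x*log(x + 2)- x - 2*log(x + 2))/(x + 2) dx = x*(x^2 - 1)*log(x + 2) + C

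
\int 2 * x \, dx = x^2 + C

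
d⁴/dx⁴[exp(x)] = exp(x)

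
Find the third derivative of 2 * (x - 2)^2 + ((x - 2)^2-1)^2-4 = 24*x - 48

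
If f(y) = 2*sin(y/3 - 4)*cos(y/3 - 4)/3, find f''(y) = -4*sin(2*y/3 - 8)/27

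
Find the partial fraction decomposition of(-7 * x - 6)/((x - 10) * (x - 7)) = 55/(3*(x - 7)) - 76/(3*(x - 10))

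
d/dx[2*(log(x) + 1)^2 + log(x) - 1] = (4*log(x) + 5)/x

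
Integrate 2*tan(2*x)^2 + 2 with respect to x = tan(2*x) + C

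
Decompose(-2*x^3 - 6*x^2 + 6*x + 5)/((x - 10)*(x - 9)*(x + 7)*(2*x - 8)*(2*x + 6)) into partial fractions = 355/(47872*(x + 7)) + 1/(1344*(x + 3)) - 13/(616*(x - 4)) + 377/(768*(x - 9)) - 65/(136*(x - 10))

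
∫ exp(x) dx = exp(x) + C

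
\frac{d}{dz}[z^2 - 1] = 2*z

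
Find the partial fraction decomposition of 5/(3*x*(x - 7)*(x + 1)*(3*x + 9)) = -1/(108*(x + 3)) + 5/(144*(x + 1)) + 1/(1008*(x - 7)) - 5/(189*x)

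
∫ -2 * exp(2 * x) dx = -exp(2*x) + C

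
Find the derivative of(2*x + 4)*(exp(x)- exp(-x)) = (2*x*exp(2*x) + 2*x + 6*exp(2*x) + 2)*exp(-x)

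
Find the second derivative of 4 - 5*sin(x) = 5*sin(x)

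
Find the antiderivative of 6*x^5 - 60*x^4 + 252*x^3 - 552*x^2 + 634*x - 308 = x^6 - 12*x^5 + 63*x^4 - 184*x^3 + 317*x^2 - 308*x + C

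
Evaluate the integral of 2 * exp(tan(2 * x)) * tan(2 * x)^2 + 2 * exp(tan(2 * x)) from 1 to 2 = -exp(tan(2)) + exp(tan(4))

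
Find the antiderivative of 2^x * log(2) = 2^x + C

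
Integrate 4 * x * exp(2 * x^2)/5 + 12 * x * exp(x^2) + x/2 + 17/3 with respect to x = x^2/4 + 17*x/3 + exp(2*x^2)/5 + 6*exp(x^2) + C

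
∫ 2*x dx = x^2 + C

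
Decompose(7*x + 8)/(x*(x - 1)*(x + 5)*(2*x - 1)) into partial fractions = -92/(11*(2*x - 1)) + 9/(110*(x + 5)) + 5/(2*(x - 1)) + 8/(5*x)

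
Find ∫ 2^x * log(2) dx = 2^x + C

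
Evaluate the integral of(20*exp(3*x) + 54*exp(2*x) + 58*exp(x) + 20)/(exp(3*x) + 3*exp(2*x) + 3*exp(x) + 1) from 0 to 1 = -2*E/(1 + E) - 2*exp(2)/(1 + E)^2 + 43/2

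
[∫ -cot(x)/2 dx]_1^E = log(sin(1))/2 - log(sin(E))/2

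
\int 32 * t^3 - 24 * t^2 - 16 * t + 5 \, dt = 8*t^4 - 8*t^3 - 8*t^2 + 5*t + C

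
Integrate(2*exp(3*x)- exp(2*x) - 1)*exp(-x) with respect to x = 2*(exp(x) - 1)*sinh(x) + C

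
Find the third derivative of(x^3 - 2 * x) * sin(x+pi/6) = -x^3*cos(x + pi/6) - 9*x^2*sin(x + pi/6) + 20*x*cos(x + pi/6) + 12*sin(x + pi/6)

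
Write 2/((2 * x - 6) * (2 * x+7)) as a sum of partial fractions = -2/(13*(2*x + 7)) + 1/(13*(x - 3))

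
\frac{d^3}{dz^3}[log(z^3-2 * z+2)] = (6*z^6 + 12*z^4 - 84*z^3 + 24*z^2 + 24*z + 8)/(z^9 - 6*z^7 + 6*z^6 + 12*z^5 - 24*z^4 + 4*z^3 + 24*z^2 - 24*z + 8)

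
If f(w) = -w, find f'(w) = -1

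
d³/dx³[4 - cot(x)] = 6*cot(x)^4 + 8*cot(x)^2 + 2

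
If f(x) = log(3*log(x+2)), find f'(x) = 1/(x*log(x + 2) + 2*log(x + 2))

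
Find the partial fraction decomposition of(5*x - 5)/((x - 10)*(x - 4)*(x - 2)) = 5/(16*(x - 2)) - 5/(4*(x - 4)) + 15/(16*(x - 10))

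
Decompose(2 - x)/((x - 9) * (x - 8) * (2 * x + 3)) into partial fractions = 2/(57*(2*x + 3)) + 6/(19*(x - 8)) - 1/(3*(x - 9))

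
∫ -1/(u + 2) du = -log(u + 2) + C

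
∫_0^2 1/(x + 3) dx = log(5/3)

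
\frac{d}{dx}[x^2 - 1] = 2*x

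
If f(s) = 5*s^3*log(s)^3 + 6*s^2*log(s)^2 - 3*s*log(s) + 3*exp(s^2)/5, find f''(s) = (12*s^3*exp(s^2) + 150*s^2*log(s)^3 + 375*s^2*log(s)^2 + 150*s^2*log(s) + 6*s*exp(s^2) + 60*s*log(s)^2 + 180*s*log(s) + 60*s - 15)/(5*s)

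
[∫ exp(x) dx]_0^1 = -1 + E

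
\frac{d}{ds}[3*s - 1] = 3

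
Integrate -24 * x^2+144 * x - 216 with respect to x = -8*x^3 + 72*x^2 - 216*x + C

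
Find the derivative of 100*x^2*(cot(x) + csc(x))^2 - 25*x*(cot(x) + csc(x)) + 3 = -200*x^2*cot(x)^3 - 400*x^2*cot(x)^2*csc(x) - 200*x^2*cot(x)*csc(x)^2 - 200*x^2*cot(x) - 200*x^2*csc(x) + 225*x*cot(x)^2 + 425*x*cot(x)*csc(x) + 200*x*csc(x)^2 + 25*x - 25*cot(x) - 25*csc(x)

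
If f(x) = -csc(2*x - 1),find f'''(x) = 48*cot(2*x - 1)^3*csc(2*x - 1) + 40*cot(2*x - 1)*csc(2*x - 1)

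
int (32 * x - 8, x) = 16*x^2 - 8*x + C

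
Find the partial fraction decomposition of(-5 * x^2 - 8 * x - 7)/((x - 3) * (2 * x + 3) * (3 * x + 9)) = 25/(81*(2*x + 3)) - 14/(27*(x + 3)) - 38/(81*(x - 3))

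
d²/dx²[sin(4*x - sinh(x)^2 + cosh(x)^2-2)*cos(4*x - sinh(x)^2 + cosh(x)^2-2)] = -32*sin(2*(4*x - sinh(x)^2 + cosh(x)^2 - 2))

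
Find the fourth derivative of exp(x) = exp(x)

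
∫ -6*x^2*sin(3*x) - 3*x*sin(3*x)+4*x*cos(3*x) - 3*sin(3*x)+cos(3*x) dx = (2*x^2 + x + 1)*cos(3*x) + C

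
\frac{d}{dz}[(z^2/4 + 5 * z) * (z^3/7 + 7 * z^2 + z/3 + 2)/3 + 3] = 5*z^4/84 + 23*z^3/7 + 421*z^2/12 + 13*z/9 + 10/3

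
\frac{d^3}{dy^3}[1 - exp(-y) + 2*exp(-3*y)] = (exp(2*y) - 54)*exp(-3*y)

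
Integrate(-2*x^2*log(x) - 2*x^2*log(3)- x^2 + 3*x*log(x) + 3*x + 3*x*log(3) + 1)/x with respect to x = (-x^2 + 3*x + 1)*log(3*x) + C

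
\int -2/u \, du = -2*log(u) + C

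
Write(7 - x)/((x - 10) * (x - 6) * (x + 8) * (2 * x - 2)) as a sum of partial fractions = -5/(1512*(x + 8)) + 1/(135*(x - 1)) - 1/(560*(x - 6)) - 1/(432*(x - 10))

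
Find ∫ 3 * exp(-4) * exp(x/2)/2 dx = 3*exp(x/2 - 4) + C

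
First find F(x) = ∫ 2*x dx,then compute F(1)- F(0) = 1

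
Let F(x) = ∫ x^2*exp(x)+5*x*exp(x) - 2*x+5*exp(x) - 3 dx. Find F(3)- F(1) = -6*E - 14 + 20*exp(3)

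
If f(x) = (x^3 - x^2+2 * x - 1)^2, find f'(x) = 6*x^5 - 10*x^4 + 20*x^3 - 18*x^2 + 12*x - 4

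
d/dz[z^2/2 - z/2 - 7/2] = z - 1/2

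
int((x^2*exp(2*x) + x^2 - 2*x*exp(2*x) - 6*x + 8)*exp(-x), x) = 2*(x - 2)^2*sinh(x) + C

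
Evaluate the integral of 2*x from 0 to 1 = 1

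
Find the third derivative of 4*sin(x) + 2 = -4*cos(x)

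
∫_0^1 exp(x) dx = -1 + E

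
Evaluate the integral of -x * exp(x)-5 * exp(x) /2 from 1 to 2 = -7*exp(2)/2 + 5*E/2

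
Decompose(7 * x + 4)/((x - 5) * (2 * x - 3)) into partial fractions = -29/(7*(2*x - 3)) + 39/(7*(x - 5))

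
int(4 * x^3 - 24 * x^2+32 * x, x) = x^4 - 8*x^3 + 16*x^2 + C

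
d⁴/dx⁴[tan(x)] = 24*tan(x)^5 + 40*tan(x)^3 + 16*tan(x)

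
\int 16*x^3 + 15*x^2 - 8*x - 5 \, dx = 4*x^4 + 5*x^3 - 4*x^2 - 5*x + C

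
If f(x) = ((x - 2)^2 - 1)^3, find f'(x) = 6*x^5 - 60*x^4 + 228*x^3 - 408*x^2 + 342*x - 108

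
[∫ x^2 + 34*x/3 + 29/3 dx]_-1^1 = 20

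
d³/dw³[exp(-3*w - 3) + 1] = -27*exp(-3*w - 3)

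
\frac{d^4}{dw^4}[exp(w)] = exp(w)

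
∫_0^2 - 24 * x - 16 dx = -80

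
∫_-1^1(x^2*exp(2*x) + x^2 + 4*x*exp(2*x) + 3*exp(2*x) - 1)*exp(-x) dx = -4*exp(-1) + 4*E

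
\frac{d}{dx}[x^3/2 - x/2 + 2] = 3*x^2/2 - 1/2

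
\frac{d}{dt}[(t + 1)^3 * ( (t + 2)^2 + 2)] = 5*t^4 + 28*t^3 + 63*t^2 + 62*t + 22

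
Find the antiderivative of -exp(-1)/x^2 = exp(-1)/x + C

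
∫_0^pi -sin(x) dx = -2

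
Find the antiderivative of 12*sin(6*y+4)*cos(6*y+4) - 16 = -16*y + sin(6*y + 4)^2 + C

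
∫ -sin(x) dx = cos(x) + C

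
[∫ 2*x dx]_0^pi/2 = pi^2/4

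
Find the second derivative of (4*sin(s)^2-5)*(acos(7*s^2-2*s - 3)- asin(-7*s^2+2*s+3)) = 8*(acos(7*s^2 - 2*s - 3) - asin(-7*s^2 + 2*s + 3))*cos(2*s)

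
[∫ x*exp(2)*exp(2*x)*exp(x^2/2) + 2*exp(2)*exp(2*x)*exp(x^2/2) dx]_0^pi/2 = -exp(2) + exp((pi/2 + 2)^2/2)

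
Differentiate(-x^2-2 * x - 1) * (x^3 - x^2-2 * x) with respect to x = -5*x^4 - 4*x^3 + 9*x^2 + 10*x + 2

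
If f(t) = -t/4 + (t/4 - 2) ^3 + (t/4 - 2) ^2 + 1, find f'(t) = 3*t^2/64 - 5*t/8 + 7/4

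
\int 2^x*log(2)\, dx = 2^x + C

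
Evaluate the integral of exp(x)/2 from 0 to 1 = -1/2 + E/2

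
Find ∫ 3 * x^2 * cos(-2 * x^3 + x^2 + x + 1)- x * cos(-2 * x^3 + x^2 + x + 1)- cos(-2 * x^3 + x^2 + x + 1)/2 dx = -sin(-2*x^3 + x^2 + x + 1)/2 + C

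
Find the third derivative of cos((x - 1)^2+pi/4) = 8*x^3*sin(x^2 - 2*x + pi/4 + 1) - 24*x^2*sin(x^2 - 2*x + pi/4 + 1) + 24*x*sin(x^2 - 2*x + pi/4 + 1) - 12*x*cos(x^2 - 2*x + pi/4 + 1) - 8*sin(x^2 - 2*x + pi/4 + 1) + 12*cos(x^2 - 2*x + pi/4 + 1)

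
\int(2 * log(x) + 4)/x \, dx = (log(x) + 2)^2 + C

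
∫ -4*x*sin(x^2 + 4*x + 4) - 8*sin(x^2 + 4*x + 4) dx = 2*cos((x + 2)^2) + C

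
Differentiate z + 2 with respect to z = 1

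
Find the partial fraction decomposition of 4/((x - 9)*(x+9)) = -2/(9*(x + 9)) + 2/(9*(x - 9))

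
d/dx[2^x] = 2^x*log(2)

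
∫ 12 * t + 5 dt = 6*t^2 + 5*t + C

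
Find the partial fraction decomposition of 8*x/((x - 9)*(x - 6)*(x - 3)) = 4/(3*(x - 3)) - 16/(3*(x - 6)) + 4/(x - 9)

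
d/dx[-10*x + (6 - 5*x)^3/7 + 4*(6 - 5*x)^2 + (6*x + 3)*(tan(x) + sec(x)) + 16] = -375*x^2/7 + 6*x*tan(x)^2 + 6*x*tan(x)*sec(x) + 2342*x/7 + 3*tan(x)^2 + 3*tan(x)*sec(x) + 6*tan(x) + 6*sec(x) - 2269/7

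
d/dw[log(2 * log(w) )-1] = 1/(w*log(w))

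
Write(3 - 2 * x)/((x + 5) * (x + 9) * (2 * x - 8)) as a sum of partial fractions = 21/(104*(x + 9)) - 13/(72*(x + 5)) - 5/(234*(x - 4))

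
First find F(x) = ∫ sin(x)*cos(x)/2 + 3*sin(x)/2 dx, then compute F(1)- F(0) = -3*cos(1)/2 + sin(1)^2/4 + 3/2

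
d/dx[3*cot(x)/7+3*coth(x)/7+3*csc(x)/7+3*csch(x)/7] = -3*cosh(x)/(7*sinh(x)^2) - 3/(7*sinh(x)^2) - 3*cos(x)/(7*sin(x)^2) - 3/(7*sin(x)^2)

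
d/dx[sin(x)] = cos(x)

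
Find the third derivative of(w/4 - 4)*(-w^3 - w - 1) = 24 - 6*w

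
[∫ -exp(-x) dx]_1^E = -exp(-1) + exp(-E)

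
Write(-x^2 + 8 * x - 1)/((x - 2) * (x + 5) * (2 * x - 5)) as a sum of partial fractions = 17/(5*(2*x - 5)) - 22/(35*(x + 5)) - 11/(7*(x - 2))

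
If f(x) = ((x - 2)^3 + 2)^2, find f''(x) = 30*x^4 - 240*x^3 + 720*x^2 - 936*x + 432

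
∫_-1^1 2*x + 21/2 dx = 21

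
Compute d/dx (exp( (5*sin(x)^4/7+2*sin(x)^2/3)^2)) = 8*(225*sin(x)^4 + 315*sin(x)^2 + 98)*exp(4*sin(x)^4/9)*exp(20*sin(x)^6/21)*exp(25*sin(x)^8/49)*sin(x)^3*cos(x)/441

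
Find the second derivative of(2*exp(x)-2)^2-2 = 16*exp(2*x) - 8*exp(x)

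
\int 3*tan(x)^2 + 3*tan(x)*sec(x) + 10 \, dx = 7*x + 3*tan(x) + 3*sec(x) + C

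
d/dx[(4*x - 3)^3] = 192*x^2 - 288*x + 108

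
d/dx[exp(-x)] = -exp(-x)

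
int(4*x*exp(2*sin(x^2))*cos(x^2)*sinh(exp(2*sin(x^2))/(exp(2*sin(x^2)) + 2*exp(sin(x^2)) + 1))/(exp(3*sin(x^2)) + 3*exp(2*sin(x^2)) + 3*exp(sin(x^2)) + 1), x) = cosh(exp(2*sin(x^2))/(exp(sin(x^2)) + 1)^2) + C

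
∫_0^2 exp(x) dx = -1 + exp(2)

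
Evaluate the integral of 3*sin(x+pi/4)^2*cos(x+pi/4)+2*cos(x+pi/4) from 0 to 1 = -5*sqrt(2)/4 + sin(pi/4 + 1)^3 + 2*sin(pi/4 + 1)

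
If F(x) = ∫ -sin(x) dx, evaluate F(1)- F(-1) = 0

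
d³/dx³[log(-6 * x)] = 2/x^3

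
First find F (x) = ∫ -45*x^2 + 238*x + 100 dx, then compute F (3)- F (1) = 762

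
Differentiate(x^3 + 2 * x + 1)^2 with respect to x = 6*x^5 + 16*x^3 + 6*x^2 + 8*x + 4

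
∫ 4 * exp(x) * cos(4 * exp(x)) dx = sin(4*exp(x)) + C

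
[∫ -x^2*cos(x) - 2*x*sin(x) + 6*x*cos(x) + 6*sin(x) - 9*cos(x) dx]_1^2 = -sin(2) + 4*sin(1)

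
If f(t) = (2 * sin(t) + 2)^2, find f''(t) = -8*sin(t) + 8*cos(2*t)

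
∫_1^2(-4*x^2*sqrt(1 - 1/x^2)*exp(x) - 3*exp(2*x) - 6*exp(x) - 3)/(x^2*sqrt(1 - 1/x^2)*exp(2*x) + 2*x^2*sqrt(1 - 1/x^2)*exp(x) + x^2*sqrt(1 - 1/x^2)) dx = -4*exp(2)/(1 + exp(2)) - pi + 4*E/(1 + E)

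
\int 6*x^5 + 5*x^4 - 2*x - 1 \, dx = x^6 + x^5 - x^2 - x + C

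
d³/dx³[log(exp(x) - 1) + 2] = (exp(2*x) + exp(x))/(exp(3*x) - 3*exp(2*x) + 3*exp(x) - 1)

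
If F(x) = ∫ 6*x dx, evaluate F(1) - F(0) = 3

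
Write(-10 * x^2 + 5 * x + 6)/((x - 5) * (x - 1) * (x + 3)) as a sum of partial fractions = -99/(32*(x + 3)) - 1/(16*(x - 1)) - 219/(32*(x - 5))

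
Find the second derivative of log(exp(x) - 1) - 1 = -exp(x)/(exp(2*x) - 2*exp(x) + 1)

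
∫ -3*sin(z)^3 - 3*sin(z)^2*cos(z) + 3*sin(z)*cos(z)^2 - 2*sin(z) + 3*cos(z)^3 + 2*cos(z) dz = sqrt(2)*(sin(2*z) + 3)*sin(z + pi/4) + C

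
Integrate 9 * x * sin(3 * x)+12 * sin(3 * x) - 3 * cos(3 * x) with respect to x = (-3*x - 4)*cos(3*x) + C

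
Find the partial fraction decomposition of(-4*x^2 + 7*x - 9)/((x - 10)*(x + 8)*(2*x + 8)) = -107/(48*(x + 8)) + 101/(112*(x + 4)) - 113/(168*(x - 10))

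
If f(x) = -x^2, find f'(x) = -2*x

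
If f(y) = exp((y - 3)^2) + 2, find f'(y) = 2*y*exp(y^2 - 6*y + 9) - 6*exp(y^2 - 6*y + 9)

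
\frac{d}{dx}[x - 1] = 1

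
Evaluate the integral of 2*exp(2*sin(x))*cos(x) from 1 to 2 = -exp(2*sin(1)) + exp(2*sin(2))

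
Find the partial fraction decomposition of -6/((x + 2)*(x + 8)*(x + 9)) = -6/(7*(x + 9)) + 1/(x + 8) - 1/(7*(x + 2))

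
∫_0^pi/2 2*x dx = pi^2/4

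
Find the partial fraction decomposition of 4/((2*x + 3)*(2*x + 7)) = -1/(2*x + 7) + 1/(2*x + 3)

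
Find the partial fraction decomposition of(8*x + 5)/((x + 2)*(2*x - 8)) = 11/(12*(x + 2)) + 37/(12*(x - 4))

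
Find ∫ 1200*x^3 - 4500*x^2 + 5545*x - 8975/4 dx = 300*x^4 - 1500*x^3 + 5545*x^2/2 - 8975*x/4 + C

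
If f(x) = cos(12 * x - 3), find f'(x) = -12*sin(12*x - 3)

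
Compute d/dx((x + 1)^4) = 4*x^3 + 12*x^2 + 12*x + 4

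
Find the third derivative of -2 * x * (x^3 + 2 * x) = -48*x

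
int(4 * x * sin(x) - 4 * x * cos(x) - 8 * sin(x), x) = -4*sqrt(2)*(x - 1)*sin(x + pi/4) + C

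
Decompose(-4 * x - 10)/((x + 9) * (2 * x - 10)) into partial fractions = -13/(14*(x + 9)) - 15/(14*(x - 5))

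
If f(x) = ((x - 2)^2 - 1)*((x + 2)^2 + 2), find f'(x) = 4*x^3 - 14*x - 12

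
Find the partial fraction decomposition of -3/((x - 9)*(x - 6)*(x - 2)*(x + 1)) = 1/(70*(x + 1)) - 1/(28*(x - 2)) + 1/(28*(x - 6)) - 1/(70*(x - 9))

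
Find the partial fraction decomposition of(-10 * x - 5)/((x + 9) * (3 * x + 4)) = 25/(23*(3*x + 4)) - 85/(23*(x + 9))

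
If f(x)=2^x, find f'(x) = 2^x*log(2)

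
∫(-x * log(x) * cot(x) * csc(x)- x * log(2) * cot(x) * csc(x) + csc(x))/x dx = log(2*x)*csc(x) + C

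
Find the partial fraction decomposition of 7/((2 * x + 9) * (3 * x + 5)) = 21/(17*(3*x + 5)) - 14/(17*(2*x + 9))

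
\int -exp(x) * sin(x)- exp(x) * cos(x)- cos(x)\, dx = (-exp(x) - 1)*sin(x) + C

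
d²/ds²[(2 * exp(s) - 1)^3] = 72*exp(3*s) - 48*exp(2*s) + 6*exp(s)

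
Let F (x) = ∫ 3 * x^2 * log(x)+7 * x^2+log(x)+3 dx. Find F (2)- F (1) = 10*log(2) + 16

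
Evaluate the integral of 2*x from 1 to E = -1 + exp(2)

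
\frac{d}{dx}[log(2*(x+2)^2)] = 2/(x + 2)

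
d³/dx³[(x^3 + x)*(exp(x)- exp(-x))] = (x^3*exp(2*x) + x^3 + 9*x^2*exp(2*x) - 9*x^2 + 19*x*exp(2*x) + 19*x + 9*exp(2*x) - 9)*exp(-x)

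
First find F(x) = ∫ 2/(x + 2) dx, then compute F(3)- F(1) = -log(27) + log(75)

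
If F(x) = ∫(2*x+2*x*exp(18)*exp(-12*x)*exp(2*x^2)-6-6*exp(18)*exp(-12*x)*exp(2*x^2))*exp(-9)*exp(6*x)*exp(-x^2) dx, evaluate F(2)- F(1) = -exp(4) - exp(-1) + exp(-4) + E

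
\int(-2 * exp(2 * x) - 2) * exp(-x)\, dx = -4*sinh(x) + C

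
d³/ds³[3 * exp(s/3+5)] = exp(s/3 + 5)/9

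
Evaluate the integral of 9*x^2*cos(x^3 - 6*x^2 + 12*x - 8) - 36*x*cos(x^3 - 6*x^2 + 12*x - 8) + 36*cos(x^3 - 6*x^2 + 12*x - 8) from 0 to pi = 3*sin(8) + 3*sin((-2 + pi)^3)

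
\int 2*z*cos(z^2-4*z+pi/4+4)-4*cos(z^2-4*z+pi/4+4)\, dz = sin((z - 2)^2 + pi/4) + C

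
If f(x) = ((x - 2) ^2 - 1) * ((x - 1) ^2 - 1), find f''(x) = 12*x^2 - 36*x + 22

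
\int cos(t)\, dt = sin(t) + C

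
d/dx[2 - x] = -1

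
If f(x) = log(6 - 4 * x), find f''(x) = -4/(4*x^2 - 12*x + 9)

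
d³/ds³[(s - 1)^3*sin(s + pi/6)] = -s^3*cos(s + pi/6) - 9*s^2*sin(s + pi/6) + 3*s^2*cos(s + pi/6) + 18*s*sin(s + pi/6) + 15*s*cos(s + pi/6) - 3*sin(s + pi/6) - 17*cos(s + pi/6)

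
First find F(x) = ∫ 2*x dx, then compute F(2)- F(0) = 4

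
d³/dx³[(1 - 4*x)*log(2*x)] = (4*x + 2)/x^3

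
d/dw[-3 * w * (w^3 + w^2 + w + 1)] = -12*w^3 - 9*w^2 - 6*w - 3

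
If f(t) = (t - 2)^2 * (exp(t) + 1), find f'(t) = t^2*exp(t) - 2*t*exp(t) + 2*t - 4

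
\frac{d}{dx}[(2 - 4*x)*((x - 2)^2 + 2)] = -12*x^2 + 36*x - 32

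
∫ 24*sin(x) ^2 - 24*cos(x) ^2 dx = -12*sin(2*x) + C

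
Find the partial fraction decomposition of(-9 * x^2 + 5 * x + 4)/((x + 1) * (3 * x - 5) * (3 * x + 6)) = -19/(44*(3*x - 5)) - 14/(11*(x + 2)) + 5/(12*(x + 1))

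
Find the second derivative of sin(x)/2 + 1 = -sin(x)/2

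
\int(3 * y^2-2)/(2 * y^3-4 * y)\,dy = log(y*(y^2 - 2))/2 + C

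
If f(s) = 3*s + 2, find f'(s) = 3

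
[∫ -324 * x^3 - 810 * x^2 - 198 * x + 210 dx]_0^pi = -9*(-3 + 5*pi + 3*pi^2)^2 - 36*pi^2 - 60*pi + 81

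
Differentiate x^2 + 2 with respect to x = 2*x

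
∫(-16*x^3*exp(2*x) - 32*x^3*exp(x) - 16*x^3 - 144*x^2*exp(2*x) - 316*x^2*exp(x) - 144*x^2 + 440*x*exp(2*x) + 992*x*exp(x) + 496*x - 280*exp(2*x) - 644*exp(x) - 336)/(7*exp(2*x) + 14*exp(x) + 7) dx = 4*(x - 1)^2*(-(exp(x) + 1)*(x^2 + 14*x - 35) - 7*exp(x))/(7*(exp(x) + 1)) + C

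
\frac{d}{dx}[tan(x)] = cos(x)^(-2)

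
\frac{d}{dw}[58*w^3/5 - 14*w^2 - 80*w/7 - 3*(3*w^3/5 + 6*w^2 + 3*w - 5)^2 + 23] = -162*w^5/25 - 108*w^4 - 2376*w^3/5 - 1176*w^2/5 + 278*w + 550/7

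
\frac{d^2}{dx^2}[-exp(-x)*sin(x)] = 2*exp(-x)*cos(x)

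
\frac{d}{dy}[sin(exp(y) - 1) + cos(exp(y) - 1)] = sqrt(2)*exp(y)*cos(exp(y) - 1 + pi/4)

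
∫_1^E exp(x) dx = -E + exp(E)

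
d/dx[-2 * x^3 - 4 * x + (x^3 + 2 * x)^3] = 9*x^8 + 42*x^6 + 60*x^4 + 18*x^2 - 4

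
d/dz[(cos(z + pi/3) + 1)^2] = -2*sin(z + pi/3) - cos(2*z + pi/6)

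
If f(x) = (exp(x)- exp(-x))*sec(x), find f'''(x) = 2*(exp(2*x)*sin(x)/cos(x) + 3*exp(2*x)*sin(x)/cos(x)^3 - exp(2*x) + 3*exp(2*x)/cos(x)^2 - sin(x)/cos(x) - 3*sin(x)/cos(x)^3 - 1 + 3/cos(x)^2)*exp(-x)/cos(x)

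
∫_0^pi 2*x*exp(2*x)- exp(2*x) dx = 1 + (-1 + pi)*exp(2*pi)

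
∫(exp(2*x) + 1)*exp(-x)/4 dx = sinh(x)/2 + C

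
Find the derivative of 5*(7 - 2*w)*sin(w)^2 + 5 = -10*w*sin(2*w) - 10*sin(w)^2 + 35*sin(2*w)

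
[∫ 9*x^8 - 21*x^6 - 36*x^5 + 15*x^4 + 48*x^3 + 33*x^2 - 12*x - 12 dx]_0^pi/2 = (-2 - pi/2 + pi^3/8)^3 + 8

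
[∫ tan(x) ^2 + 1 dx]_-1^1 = 2*tan(1)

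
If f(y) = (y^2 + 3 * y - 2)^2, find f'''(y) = 24*y + 36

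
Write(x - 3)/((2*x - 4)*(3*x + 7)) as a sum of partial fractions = 8/(13*(3*x + 7)) - 1/(26*(x - 2))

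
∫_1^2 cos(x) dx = -sin(1) + sin(2)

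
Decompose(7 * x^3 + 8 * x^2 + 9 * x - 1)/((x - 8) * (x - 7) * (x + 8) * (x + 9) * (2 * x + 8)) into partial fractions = -4537/(2720*(x + 9)) + 629/(384*(x + 8)) - 119/(1760*(x + 4)) - 571/(1056*(x - 7)) + 1389/(2176*(x - 8))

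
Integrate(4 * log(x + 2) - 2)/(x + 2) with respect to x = 2*(log(x + 2) - 1)*log(x + 2) + C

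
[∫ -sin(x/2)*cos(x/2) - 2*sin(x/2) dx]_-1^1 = 0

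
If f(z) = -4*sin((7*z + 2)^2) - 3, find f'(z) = -56*(7*z + 2)*cos(49*z^2 + 28*z + 4)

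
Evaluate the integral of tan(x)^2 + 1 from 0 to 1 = tan(1)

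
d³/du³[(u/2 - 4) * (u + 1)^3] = 12*u - 15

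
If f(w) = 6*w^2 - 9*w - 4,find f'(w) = 12*w - 9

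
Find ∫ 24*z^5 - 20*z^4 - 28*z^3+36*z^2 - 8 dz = 4*z^6 - 4*z^5 - 7*z^4 + 12*z^3 - 8*z + C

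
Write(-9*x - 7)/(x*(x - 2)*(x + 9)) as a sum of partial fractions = 74/(99*(x + 9)) - 25/(22*(x - 2)) + 7/(18*x)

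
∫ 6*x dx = 3*x^2 + C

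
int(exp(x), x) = exp(x) + C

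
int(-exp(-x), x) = exp(-x) + C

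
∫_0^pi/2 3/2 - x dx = -pi^2/8 + 3*pi/4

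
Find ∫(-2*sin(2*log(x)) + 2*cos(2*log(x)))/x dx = sqrt(2)*sin(2*log(x) + pi/4) + C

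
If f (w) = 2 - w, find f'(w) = -1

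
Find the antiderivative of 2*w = w^2 + C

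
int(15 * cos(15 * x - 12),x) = sin(15*x - 12) + C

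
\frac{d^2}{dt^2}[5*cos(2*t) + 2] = -20*cos(2*t)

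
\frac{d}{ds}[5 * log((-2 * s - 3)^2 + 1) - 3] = (20*s + 30)/(2*s^2 + 6*s + 5)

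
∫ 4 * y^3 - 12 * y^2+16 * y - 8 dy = y^4 - 4*y^3 + 8*y^2 - 8*y + C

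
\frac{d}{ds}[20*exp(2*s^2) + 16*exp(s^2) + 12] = 80*s*exp(2*s^2) + 32*s*exp(s^2)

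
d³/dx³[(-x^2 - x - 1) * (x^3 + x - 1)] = -60*x^2 - 24*x - 12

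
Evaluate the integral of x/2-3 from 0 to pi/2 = -9 + (-3 + pi/4)^2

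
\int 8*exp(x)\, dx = 8*exp(x) + C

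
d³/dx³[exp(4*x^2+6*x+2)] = 512*x^3*exp(4*x^2 + 6*x + 2) + 1152*x^2*exp(4*x^2 + 6*x + 2) + 1056*x*exp(4*x^2 + 6*x + 2) + 360*exp(4*x^2 + 6*x + 2)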